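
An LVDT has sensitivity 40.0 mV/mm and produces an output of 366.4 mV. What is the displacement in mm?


Displacement = Vout / sensitivity.
d = 366.4 / 40.0
d = 9.16 mm

9.16 mm


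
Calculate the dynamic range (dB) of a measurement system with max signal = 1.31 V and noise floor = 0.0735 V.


Dynamic range = 20 * log10(Vmax / Vnoise).
DR = 20 * log10(1.31 / 0.0735)
DR = 20 * log10(17.82)
DR = 25.02 dB

25.02 dB


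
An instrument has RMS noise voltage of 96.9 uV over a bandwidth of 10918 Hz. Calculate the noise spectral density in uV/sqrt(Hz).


Noise spectral density = Vrms / sqrt(BW).
NSD = 96.9 / sqrt(10918)
NSD = 96.9 / 104.4892
NSD = 0.9274 uV/sqrt(Hz)

0.9274 uV/sqrt(Hz)


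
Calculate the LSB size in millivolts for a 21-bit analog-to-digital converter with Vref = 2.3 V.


The resolution (LSB) of an ADC is Vref / 2^n.
LSB = 2.3 / 2^21
LSB = 2.3 / 2097152
LSB = 1.1e-06 V = 0.00109673 mV

0.00109673 mV


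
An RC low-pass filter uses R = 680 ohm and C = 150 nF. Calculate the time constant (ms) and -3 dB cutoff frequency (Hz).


Time constant: tau = R * C.
tau = 680 * 1.50e-07 = 0.000102 s
tau = 0.102 ms
Cutoff frequency: fc = 1 / (2*pi*R*C).
fc = 1 / (2*pi*0.000102) = 1560.34 Hz

tau = 0.102 ms, fc = 1560.34 Hz


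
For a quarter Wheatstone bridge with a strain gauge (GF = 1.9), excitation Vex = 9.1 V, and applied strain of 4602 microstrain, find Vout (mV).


Quarter bridge output: Vout = (GF * epsilon * Vex) / 4.
Vout = (1.9 * 4602e-6 * 9.1) / 4
Vout = 0.07956858 / 4 V
Vout = 0.01989214 V = 19.8921 mV

19.8921 mV


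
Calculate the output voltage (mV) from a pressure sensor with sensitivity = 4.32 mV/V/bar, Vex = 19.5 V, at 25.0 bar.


Output = sensitivity * Vex * P.
Vout = 4.32 * 19.5 * 25.0
Vout = 84.24 * 25.0
Vout = 2106.0 mV

2106.0 mV


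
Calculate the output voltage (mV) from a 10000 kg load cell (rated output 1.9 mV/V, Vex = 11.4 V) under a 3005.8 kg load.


Vout = rated_output * Vex * (load / capacity).
Vout = 1.9 * 11.4 * (3005.8 / 10000)
Vout = 1.9 * 11.4 * 0.30058
Vout = 6.511 mV

6.511 mV


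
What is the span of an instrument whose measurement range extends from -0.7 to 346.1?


Span = upper range - lower range.
Span = 346.1 - (-0.7)
Span = 346.8

346.8


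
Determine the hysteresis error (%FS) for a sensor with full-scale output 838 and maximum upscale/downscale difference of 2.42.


Hysteresis = (max difference / full scale) * 100%.
H = (2.42 / 838) * 100
H = 0.289 %FS

0.289 %FS


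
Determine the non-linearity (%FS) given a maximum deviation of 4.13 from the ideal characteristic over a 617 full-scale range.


Linearity error = (max deviation / full scale) * 100%.
Linearity = (4.13 / 617) * 100
Linearity = 0.669 %FS

0.669 %FS


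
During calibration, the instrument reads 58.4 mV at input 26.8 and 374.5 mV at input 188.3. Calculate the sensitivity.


Sensitivity = (y2 - y1) / (x2 - x1).
S = (374.5 - 58.4) / (188.3 - 26.8)
S = 316.1 / 161.5
S = 1.9573 mV/unit

1.9573 mV/unit


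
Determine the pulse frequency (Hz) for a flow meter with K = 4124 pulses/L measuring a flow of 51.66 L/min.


Frequency = K * Q / 60 (converting L/min to L/s).
f = 4124 * 51.66 / 60
f = 213045.84 / 60
f = 3550.76 Hz

3550.76 Hz


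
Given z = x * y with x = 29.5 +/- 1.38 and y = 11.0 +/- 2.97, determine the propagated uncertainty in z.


For a product z = x*y, the relative uncertainty is:
uz/z = sqrt((ux/x)^2 + (uy/y)^2)
Relative uncertainties: ux/x = 1.38/29.5 = 0.04678
uy/y = 2.97/11.0 = 0.27
z = 29.5 * 11.0 = 324.5
uz = 324.5 * sqrt(0.04678^2 + 0.27^2) = 88.92

88.92


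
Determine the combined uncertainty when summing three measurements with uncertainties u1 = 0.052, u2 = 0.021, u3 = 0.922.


For a sum of independent quantities, uc = sqrt(u1^2 + u2^2 + u3^2).
uc = sqrt(0.052^2 + 0.021^2 + 0.922^2)
uc = sqrt(0.002704 + 0.000441 + 0.850084)
uc = 0.9237

0.9237


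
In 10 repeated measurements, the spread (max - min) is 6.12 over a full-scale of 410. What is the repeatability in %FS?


Repeatability = (spread / full scale) * 100%.
R = (6.12 / 410) * 100
R = 1.493 %FS

1.493 %FS


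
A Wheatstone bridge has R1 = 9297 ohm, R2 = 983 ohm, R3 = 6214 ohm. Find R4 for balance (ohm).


At balance: R1*R4 = R2*R3, so R4 = R2*R3/R1.
R4 = 983 * 6214 / 9297
R4 = 6108362 / 9297
R4 = 657.03 ohm

657.03 ohm


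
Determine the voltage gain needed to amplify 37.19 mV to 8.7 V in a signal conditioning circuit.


Gain = Vout / Vin (converting to same units).
G = 8.7 V / 37.19 mV
G = 8700.0 mV / 37.19 mV
G = 233.93

233.93


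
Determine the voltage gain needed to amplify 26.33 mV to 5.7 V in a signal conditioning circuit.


Gain = Vout / Vin (converting to same units).
G = 5.7 V / 26.33 mV
G = 5700.0 mV / 26.33 mV
G = 216.48

216.48


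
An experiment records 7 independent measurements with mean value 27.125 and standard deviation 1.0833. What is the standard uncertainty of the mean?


The standard uncertainty for Type A evaluation is u = s / sqrt(n).
u = 1.0833 / sqrt(7)
u = 1.0833 / 2.6458
u = 0.4094

0.4094


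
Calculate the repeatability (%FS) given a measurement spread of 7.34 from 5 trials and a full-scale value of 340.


Repeatability = (spread / full scale) * 100%.
R = (7.34 / 340) * 100
R = 2.159 %FS

2.159 %FS


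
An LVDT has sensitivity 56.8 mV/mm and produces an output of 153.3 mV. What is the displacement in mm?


Displacement = Vout / sensitivity.
d = 153.3 / 56.8
d = 2.699 mm

2.699 mm


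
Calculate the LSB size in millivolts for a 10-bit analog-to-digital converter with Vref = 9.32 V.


The resolution (LSB) of an ADC is Vref / 2^n.
LSB = 9.32 / 2^10
LSB = 9.32 / 1024
LSB = 0.00910156 V = 9.1015625 mV

9.1015625 mV


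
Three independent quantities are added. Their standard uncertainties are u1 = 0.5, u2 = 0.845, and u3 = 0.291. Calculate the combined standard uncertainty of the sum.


For a sum of independent quantities, uc = sqrt(u1^2 + u2^2 + u3^2).
uc = sqrt(0.5^2 + 0.845^2 + 0.291^2)
uc = sqrt(0.25 + 0.714025 + 0.084681)
uc = 1.0241

1.0241


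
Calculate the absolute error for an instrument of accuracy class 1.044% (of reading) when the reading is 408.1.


Absolute error = (accuracy% / 100) * reading.
Error = (1.044 / 100) * 408.1
Error = 0.01044 * 408.1
Error = 4.2606

4.2606


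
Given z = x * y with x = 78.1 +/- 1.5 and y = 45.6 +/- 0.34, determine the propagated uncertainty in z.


For a product z = x*y, the relative uncertainty is:
uz/z = sqrt((ux/x)^2 + (uy/y)^2)
Relative uncertainties: ux/x = 1.5/78.1 = 0.019206
uy/y = 0.34/45.6 = 0.007456
z = 78.1 * 45.6 = 3561.4
uz = 3561.4 * sqrt(0.019206^2 + 0.007456^2) = 73.374

73.374


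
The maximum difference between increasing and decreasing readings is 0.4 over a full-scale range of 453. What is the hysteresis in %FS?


Hysteresis = (max difference / full scale) * 100%.
H = (0.4 / 453) * 100
H = 0.088 %FS

0.088 %FS


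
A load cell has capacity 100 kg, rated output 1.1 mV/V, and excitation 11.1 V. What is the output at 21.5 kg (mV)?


Vout = rated_output * Vex * (load / capacity).
Vout = 1.1 * 11.1 * (21.5 / 100)
Vout = 1.1 * 11.1 * 0.215
Vout = 2.625 mV

2.625 mV


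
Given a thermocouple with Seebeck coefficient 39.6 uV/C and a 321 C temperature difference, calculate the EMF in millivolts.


The thermocouple output V = sensitivity * dT.
V = 39.6 uV/C * 321 C
V = 12711.6 uV
V = 12.712 mV

12.712 mV


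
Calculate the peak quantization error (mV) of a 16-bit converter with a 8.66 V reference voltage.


The maximum quantization error is +/- LSB/2.
LSB = Vref / 2^n = 8.66 / 65536 = 0.00013214 V
Max error = LSB / 2 = 0.00013214 / 2 = 6.607e-05 V
Max error = 0.0661 mV

0.0661 mV


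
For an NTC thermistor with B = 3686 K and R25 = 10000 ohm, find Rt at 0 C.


NTC thermistor equation: Rt = R25 * exp(B * (1/T - 1/T25)).
T in Kelvin: 273.15 K, T25 = 298.15 K
1/T - 1/T25 = 1/273.15 - 1/298.15 = 0.00030698
B * (1/T - 1/T25) = 3686 * 0.00030698 = 1.1315
Rt = 10000 * exp(1.1315) = 31003.4 ohm

31003.4 ohm


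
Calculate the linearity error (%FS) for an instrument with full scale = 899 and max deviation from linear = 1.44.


Linearity error = (max deviation / full scale) * 100%.
Linearity = (1.44 / 899) * 100
Linearity = 0.16 %FS

0.16 %FS


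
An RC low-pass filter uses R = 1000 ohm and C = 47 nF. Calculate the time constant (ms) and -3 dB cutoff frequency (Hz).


Time constant: tau = R * C.
tau = 1000 * 4.70e-08 = 4.7e-05 s
tau = 0.047 ms
Cutoff frequency: fc = 1 / (2*pi*R*C).
fc = 1 / (2*pi*4.7e-05) = 3386.28 Hz

tau = 0.047 ms, fc = 3386.28 Hz


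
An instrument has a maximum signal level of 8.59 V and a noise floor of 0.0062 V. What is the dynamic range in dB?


Dynamic range = 20 * log10(Vmax / Vnoise).
DR = 20 * log10(8.59 / 0.0062)
DR = 20 * log10(1385.48)
DR = 62.83 dB

62.83 dB


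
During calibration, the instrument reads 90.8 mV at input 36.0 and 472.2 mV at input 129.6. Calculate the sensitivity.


Sensitivity = (y2 - y1) / (x2 - x1).
S = (472.2 - 90.8) / (129.6 - 36.0)
S = 381.4 / 93.6
S = 4.0748 mV/unit

4.0748 mV/unit


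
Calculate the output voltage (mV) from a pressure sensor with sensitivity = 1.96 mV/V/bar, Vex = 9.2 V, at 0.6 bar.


Output = sensitivity * Vex * P.
Vout = 1.96 * 9.2 * 0.6
Vout = 18.032 * 0.6
Vout = 10.82 mV

10.82 mV


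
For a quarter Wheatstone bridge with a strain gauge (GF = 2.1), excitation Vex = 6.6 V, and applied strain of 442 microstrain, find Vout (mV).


Quarter bridge output: Vout = (GF * epsilon * Vex) / 4.
Vout = (2.1 * 442e-6 * 6.6) / 4
Vout = 0.00612612 / 4 V
Vout = 0.00153153 V = 1.5315 mV

1.5315 mV


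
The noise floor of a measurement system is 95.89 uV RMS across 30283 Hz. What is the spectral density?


Noise spectral density = Vrms / sqrt(BW).
NSD = 95.89 / sqrt(30283)
NSD = 95.89 / 174.0201
NSD = 0.551 uV/sqrt(Hz)

0.551 uV/sqrt(Hz)


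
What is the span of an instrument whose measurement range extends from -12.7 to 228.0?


Span = upper range - lower range.
Span = 228.0 - (-12.7)
Span = 240.7

240.7


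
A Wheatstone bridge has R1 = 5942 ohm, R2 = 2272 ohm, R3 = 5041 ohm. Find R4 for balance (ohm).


At balance: R1*R4 = R2*R3, so R4 = R2*R3/R1.
R4 = 2272 * 5041 / 5942
R4 = 11453152 / 5942
R4 = 1927.49 ohm

1927.49 ohm


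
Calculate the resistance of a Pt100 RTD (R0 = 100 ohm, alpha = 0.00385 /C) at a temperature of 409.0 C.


The RTD equation: Rt = R0 * (1 + alpha * T).
Rt = 100 * (1 + 0.00385 * 409.0)
Rt = 100 * (1 + 1.57465)
Rt = 100 * 2.57465
Rt = 257.465 ohm

257.465 ohm


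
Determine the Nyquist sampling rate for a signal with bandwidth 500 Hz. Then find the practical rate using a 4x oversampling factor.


By Nyquist theorem, fs_min = 2 * fmax.
fs_min = 2 * 500 = 1000 Hz
Practical rate = 4 * fs_min = 4 * 1000 = 4000 Hz

fs_min = 1000 Hz, fs_practical = 4000 Hz


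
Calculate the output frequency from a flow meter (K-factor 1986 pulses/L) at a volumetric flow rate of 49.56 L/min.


Frequency = K * Q / 60 (converting L/min to L/s).
f = 1986 * 49.56 / 60
f = 98426.16 / 60
f = 1640.44 Hz

1640.44 Hz


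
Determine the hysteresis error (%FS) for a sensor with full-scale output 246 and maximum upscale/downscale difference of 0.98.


Hysteresis = (max difference / full scale) * 100%.
H = (0.98 / 246) * 100
H = 0.398 %FS

0.398 %FS


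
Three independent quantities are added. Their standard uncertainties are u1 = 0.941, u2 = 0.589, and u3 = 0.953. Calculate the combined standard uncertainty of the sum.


For a sum of independent quantities, uc = sqrt(u1^2 + u2^2 + u3^2).
uc = sqrt(0.941^2 + 0.589^2 + 0.953^2)
uc = sqrt(0.885481 + 0.346921 + 0.908209)
uc = 1.4631

1.4631


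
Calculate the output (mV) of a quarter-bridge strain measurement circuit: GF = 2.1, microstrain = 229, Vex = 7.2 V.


Quarter bridge output: Vout = (GF * epsilon * Vex) / 4.
Vout = (2.1 * 229e-6 * 7.2) / 4
Vout = 0.00346248 / 4 V
Vout = 0.00086562 V = 0.8656 mV

0.8656 mV


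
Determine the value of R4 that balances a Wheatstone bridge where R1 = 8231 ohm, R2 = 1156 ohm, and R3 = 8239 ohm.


At balance: R1*R4 = R2*R3, so R4 = R2*R3/R1.
R4 = 1156 * 8239 / 8231
R4 = 9524284 / 8231
R4 = 1157.12 ohm

1157.12 ohm


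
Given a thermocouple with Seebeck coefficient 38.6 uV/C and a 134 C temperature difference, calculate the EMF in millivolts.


The thermocouple output V = sensitivity * dT.
V = 38.6 uV/C * 134 C
V = 5172.4 uV
V = 5.172 mV

5.172 mV


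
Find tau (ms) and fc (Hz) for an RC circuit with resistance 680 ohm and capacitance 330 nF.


Time constant: tau = R * C.
tau = 680 * 3.30e-07 = 0.0002244 s
tau = 0.2244 ms
Cutoff frequency: fc = 1 / (2*pi*R*C).
fc = 1 / (2*pi*0.0002244) = 709.25 Hz

tau = 0.2244 ms, fc = 709.25 Hz


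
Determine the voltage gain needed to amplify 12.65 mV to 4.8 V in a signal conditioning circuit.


Gain = Vout / Vin (converting to same units).
G = 4.8 V / 12.65 mV
G = 4800.0 mV / 12.65 mV
G = 379.45

379.45


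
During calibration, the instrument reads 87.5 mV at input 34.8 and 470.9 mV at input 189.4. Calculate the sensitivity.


Sensitivity = (y2 - y1) / (x2 - x1).
S = (470.9 - 87.5) / (189.4 - 34.8)
S = 383.4 / 154.6
S = 2.4799 mV/unit

2.4799 mV/unit


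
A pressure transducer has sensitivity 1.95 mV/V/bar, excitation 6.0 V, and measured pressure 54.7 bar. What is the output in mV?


Output = sensitivity * Vex * P.
Vout = 1.95 * 6.0 * 54.7
Vout = 11.7 * 54.7
Vout = 639.99 mV

639.99 mV


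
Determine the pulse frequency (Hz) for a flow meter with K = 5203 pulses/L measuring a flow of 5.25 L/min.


Frequency = K * Q / 60 (converting L/min to L/s).
f = 5203 * 5.25 / 60
f = 27315.75 / 60
f = 455.26 Hz

455.26 Hz


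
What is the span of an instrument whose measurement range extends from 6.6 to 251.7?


Span = upper range - lower range.
Span = 251.7 - (6.6)
Span = 245.1

245.1


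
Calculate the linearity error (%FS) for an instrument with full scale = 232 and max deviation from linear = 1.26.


Linearity error = (max deviation / full scale) * 100%.
Linearity = (1.26 / 232) * 100
Linearity = 0.543 %FS

0.543 %FS


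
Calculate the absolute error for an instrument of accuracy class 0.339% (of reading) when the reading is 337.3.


Absolute error = (accuracy% / 100) * reading.
Error = (0.339 / 100) * 337.3
Error = 0.00339 * 337.3
Error = 1.1434

1.1434


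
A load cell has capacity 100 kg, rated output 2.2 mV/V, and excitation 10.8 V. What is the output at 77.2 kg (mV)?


Vout = rated_output * Vex * (load / capacity).
Vout = 2.2 * 10.8 * (77.2 / 100)
Vout = 2.2 * 10.8 * 0.772
Vout = 18.343 mV

18.343 mV


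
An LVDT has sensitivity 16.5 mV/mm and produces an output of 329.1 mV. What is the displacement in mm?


Displacement = Vout / sensitivity.
d = 329.1 / 16.5
d = 19.945 mm

19.945 mm


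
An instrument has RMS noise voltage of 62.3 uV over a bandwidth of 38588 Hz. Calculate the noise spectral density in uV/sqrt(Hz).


Noise spectral density = Vrms / sqrt(BW).
NSD = 62.3 / sqrt(38588)
NSD = 62.3 / 196.4383
NSD = 0.3171 uV/sqrt(Hz)

0.3171 uV/sqrt(Hz)


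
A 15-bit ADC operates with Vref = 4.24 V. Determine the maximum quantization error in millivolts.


The maximum quantization error is +/- LSB/2.
LSB = Vref / 2^n = 4.24 / 32768 = 0.00012939 V
Max error = LSB / 2 = 0.00012939 / 2 = 6.47e-05 V
Max error = 0.0647 mV

0.0647 mV


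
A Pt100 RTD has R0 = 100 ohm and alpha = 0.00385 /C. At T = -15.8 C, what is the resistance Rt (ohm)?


The RTD equation: Rt = R0 * (1 + alpha * T).
Rt = 100 * (1 + 0.00385 * -15.8)
Rt = 100 * (1 + -0.06083)
Rt = 100 * 0.93917
Rt = 93.917 ohm

93.917 ohm


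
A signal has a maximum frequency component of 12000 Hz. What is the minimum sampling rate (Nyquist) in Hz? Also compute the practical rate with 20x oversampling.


By Nyquist theorem, fs_min = 2 * fmax.
fs_min = 2 * 12000 = 24000 Hz
Practical rate = 20 * fs_min = 20 * 24000 = 480000 Hz

fs_min = 24000 Hz, fs_practical = 480000 Hz


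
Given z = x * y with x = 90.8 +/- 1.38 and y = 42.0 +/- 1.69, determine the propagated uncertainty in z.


For a product z = x*y, the relative uncertainty is:
uz/z = sqrt((ux/x)^2 + (uy/y)^2)
Relative uncertainties: ux/x = 1.38/90.8 = 0.015198
uy/y = 1.69/42.0 = 0.040238
z = 90.8 * 42.0 = 3813.6
uz = 3813.6 * sqrt(0.015198^2 + 0.040238^2) = 164.033

164.033


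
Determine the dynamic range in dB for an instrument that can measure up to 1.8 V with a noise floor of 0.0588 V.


Dynamic range = 20 * log10(Vmax / Vnoise).
DR = 20 * log10(1.8 / 0.0588)
DR = 20 * log10(30.61)
DR = 29.72 dB

29.72 dB


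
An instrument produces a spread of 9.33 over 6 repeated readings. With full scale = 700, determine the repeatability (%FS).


Repeatability = (spread / full scale) * 100%.
R = (9.33 / 700) * 100
R = 1.333 %FS

1.333 %FS


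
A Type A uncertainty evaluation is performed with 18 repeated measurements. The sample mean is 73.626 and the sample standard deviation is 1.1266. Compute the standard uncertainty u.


The standard uncertainty for Type A evaluation is u = s / sqrt(n).
u = 1.1266 / sqrt(18)
u = 1.1266 / 4.2426
u = 0.2655

0.2655


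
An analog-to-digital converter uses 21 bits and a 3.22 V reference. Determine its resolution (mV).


The resolution (LSB) of an ADC is Vref / 2^n.
LSB = 3.22 / 2^21
LSB = 3.22 / 2097152
LSB = 1.54e-06 V = 0.00153542 mV

0.00153542 mV


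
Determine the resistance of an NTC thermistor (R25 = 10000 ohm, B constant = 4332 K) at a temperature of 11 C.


NTC thermistor equation: Rt = R25 * exp(B * (1/T - 1/T25)).
T in Kelvin: 284.15 K, T25 = 298.15 K
1/T - 1/T25 = 1/284.15 - 1/298.15 = 0.00016525
B * (1/T - 1/T25) = 4332 * 0.00016525 = 0.7159
Rt = 10000 * exp(0.7159) = 20459.7 ohm

20459.7 ohm


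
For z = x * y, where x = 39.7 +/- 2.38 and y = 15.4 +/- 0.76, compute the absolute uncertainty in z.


For a product z = x*y, the relative uncertainty is:
uz/z = sqrt((ux/x)^2 + (uy/y)^2)
Relative uncertainties: ux/x = 2.38/39.7 = 0.05995
uy/y = 0.76/15.4 = 0.049351
z = 39.7 * 15.4 = 611.4
uz = 611.4 * sqrt(0.05995^2 + 0.049351^2) = 47.473

47.473


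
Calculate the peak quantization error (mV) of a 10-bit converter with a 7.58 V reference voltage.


The maximum quantization error is +/- LSB/2.
LSB = Vref / 2^n = 7.58 / 1024 = 0.00740234 V
Max error = LSB / 2 = 0.00740234 / 2 = 0.00370117 V
Max error = 3.7012 mV

3.7012 mV


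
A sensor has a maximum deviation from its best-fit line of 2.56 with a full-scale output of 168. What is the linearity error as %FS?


Linearity error = (max deviation / full scale) * 100%.
Linearity = (2.56 / 168) * 100
Linearity = 1.524 %FS

1.524 %FS


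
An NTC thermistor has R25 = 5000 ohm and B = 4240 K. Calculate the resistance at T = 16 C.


NTC thermistor equation: Rt = R25 * exp(B * (1/T - 1/T25)).
T in Kelvin: 289.15 K, T25 = 298.15 K
1/T - 1/T25 = 1/289.15 - 1/298.15 = 0.0001044
B * (1/T - 1/T25) = 4240 * 0.0001044 = 0.4426
Rt = 5000 * exp(0.4426) = 7784.1 ohm

7784.1 ohm


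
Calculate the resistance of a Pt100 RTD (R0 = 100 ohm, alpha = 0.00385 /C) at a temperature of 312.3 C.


The RTD equation: Rt = R0 * (1 + alpha * T).
Rt = 100 * (1 + 0.00385 * 312.3)
Rt = 100 * (1 + 1.202355)
Rt = 100 * 2.202355
Rt = 220.235 ohm

220.235 ohm


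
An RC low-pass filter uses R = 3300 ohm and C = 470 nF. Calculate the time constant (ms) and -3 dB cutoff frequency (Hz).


Time constant: tau = R * C.
tau = 3300 * 4.70e-07 = 0.001551 s
tau = 1.551 ms
Cutoff frequency: fc = 1 / (2*pi*R*C).
fc = 1 / (2*pi*0.001551) = 102.61 Hz

tau = 1.551 ms, fc = 102.61 Hz


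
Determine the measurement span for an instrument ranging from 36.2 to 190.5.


Span = upper range - lower range.
Span = 190.5 - (36.2)
Span = 154.3

154.3


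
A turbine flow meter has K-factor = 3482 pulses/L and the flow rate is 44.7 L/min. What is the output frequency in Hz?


Frequency = K * Q / 60 (converting L/min to L/s).
f = 3482 * 44.7 / 60
f = 155645.4 / 60
f = 2594.09 Hz

2594.09 Hz


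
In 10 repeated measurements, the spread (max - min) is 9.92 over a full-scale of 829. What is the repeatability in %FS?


Repeatability = (spread / full scale) * 100%.
R = (9.92 / 829) * 100
R = 1.197 %FS

1.197 %FS


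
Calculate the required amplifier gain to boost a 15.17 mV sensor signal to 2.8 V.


Gain = Vout / Vin (converting to same units).
G = 2.8 V / 15.17 mV
G = 2800.0 mV / 15.17 mV
G = 184.57

184.57


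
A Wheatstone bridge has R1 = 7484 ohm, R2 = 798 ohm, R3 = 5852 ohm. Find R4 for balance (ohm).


At balance: R1*R4 = R2*R3, so R4 = R2*R3/R1.
R4 = 798 * 5852 / 7484
R4 = 4669896 / 7484
R4 = 623.98 ohm

623.98 ohm


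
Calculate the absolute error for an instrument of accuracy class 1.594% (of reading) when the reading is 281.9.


Absolute error = (accuracy% / 100) * reading.
Error = (1.594 / 100) * 281.9
Error = 0.01594 * 281.9
Error = 4.4935

4.4935


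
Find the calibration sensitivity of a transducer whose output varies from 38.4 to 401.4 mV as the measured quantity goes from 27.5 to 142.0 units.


Sensitivity = (y2 - y1) / (x2 - x1).
S = (401.4 - 38.4) / (142.0 - 27.5)
S = 363.0 / 114.5
S = 3.1703 mV/unit

3.1703 mV/unit


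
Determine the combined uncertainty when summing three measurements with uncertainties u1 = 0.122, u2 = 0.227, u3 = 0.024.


For a sum of independent quantities, uc = sqrt(u1^2 + u2^2 + u3^2).
uc = sqrt(0.122^2 + 0.227^2 + 0.024^2)
uc = sqrt(0.014884 + 0.051529 + 0.000576)
uc = 0.2588

0.2588


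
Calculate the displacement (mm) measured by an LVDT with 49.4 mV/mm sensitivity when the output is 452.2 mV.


Displacement = Vout / sensitivity.
d = 452.2 / 49.4
d = 9.154 mm

9.154 mm


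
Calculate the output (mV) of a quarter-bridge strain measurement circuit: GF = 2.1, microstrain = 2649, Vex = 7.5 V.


Quarter bridge output: Vout = (GF * epsilon * Vex) / 4.
Vout = (2.1 * 2649e-6 * 7.5) / 4
Vout = 0.04172175 / 4 V
Vout = 0.01043044 V = 10.4304 mV

10.4304 mV


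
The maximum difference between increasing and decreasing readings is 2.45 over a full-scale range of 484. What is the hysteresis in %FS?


Hysteresis = (max difference / full scale) * 100%.
H = (2.45 / 484) * 100
H = 0.506 %FS

0.506 %FS


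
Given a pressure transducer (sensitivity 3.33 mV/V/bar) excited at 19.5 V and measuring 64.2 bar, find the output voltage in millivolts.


Output = sensitivity * Vex * P.
Vout = 3.33 * 19.5 * 64.2
Vout = 64.935 * 64.2
Vout = 4168.83 mV

4168.83 mV


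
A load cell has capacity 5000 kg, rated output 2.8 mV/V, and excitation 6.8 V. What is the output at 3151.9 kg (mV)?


Vout = rated_output * Vex * (load / capacity).
Vout = 2.8 * 6.8 * (3151.9 / 5000)
Vout = 2.8 * 6.8 * 0.63038
Vout = 12.002 mV

12.002 mV


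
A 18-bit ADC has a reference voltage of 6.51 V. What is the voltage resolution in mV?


The resolution (LSB) of an ADC is Vref / 2^n.
LSB = 6.51 / 2^18
LSB = 6.51 / 262144
LSB = 2.483e-05 V = 0.02483368 mV

0.02483368 mV


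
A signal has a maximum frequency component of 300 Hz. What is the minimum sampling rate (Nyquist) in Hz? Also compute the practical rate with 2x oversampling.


By Nyquist theorem, fs_min = 2 * fmax.
fs_min = 2 * 300 = 600 Hz
Practical rate = 2 * fs_min = 2 * 600 = 1200 Hz

fs_min = 600 Hz, fs_practical = 1200 Hz


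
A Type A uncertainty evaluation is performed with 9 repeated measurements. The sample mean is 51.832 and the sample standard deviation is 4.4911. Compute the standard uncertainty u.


The standard uncertainty for Type A evaluation is u = s / sqrt(n).
u = 4.4911 / sqrt(9)
u = 4.4911 / 3.0
u = 1.497

1.497


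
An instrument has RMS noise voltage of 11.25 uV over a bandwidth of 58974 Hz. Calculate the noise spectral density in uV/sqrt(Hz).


Noise spectral density = Vrms / sqrt(BW).
NSD = 11.25 / sqrt(58974)
NSD = 11.25 / 242.8456
NSD = 0.0463 uV/sqrt(Hz)

0.0463 uV/sqrt(Hz)


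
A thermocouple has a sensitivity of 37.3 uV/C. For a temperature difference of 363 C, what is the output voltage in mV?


The thermocouple output V = sensitivity * dT.
V = 37.3 uV/C * 363 C
V = 13539.9 uV
V = 13.54 mV

13.54 mV


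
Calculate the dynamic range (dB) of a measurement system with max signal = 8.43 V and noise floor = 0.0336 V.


Dynamic range = 20 * log10(Vmax / Vnoise).
DR = 20 * log10(8.43 / 0.0336)
DR = 20 * log10(250.89)
DR = 47.99 dB

47.99 dB


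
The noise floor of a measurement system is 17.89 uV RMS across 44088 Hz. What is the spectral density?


Noise spectral density = Vrms / sqrt(BW).
NSD = 17.89 / sqrt(44088)
NSD = 17.89 / 209.9714
NSD = 0.0852 uV/sqrt(Hz)

0.0852 uV/sqrt(Hz)


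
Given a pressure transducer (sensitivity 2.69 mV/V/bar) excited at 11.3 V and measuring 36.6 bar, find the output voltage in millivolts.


Output = sensitivity * Vex * P.
Vout = 2.69 * 11.3 * 36.6
Vout = 30.397 * 36.6
Vout = 1112.53 mV

1112.53 mV


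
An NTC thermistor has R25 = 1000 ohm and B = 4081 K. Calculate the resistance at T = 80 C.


NTC thermistor equation: Rt = R25 * exp(B * (1/T - 1/T25)).
T in Kelvin: 353.15 K, T25 = 298.15 K
1/T - 1/T25 = 1/353.15 - 1/298.15 = -0.00052236
B * (1/T - 1/T25) = 4081 * -0.00052236 = -2.1317
Rt = 1000 * exp(-2.1317) = 118.6 ohm

118.6 ohm


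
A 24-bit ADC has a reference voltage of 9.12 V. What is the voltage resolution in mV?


The resolution (LSB) of an ADC is Vref / 2^n.
LSB = 9.12 / 2^24
LSB = 9.12 / 16777216
LSB = 5.4e-07 V = 0.00054359 mV

0.00054359 mV


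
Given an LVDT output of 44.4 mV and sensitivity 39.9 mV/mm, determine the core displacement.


Displacement = Vout / sensitivity.
d = 44.4 / 39.9
d = 1.113 mm

1.113 mm


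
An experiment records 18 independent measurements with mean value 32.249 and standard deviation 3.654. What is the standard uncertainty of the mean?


The standard uncertainty for Type A evaluation is u = s / sqrt(n).
u = 3.654 / sqrt(18)
u = 3.654 / 4.2426
u = 0.8613

0.8613


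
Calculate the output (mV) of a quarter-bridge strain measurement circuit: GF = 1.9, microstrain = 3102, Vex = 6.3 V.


Quarter bridge output: Vout = (GF * epsilon * Vex) / 4.
Vout = (1.9 * 3102e-6 * 6.3) / 4
Vout = 0.03713094 / 4 V
Vout = 0.00928273 V = 9.2827 mV

9.2827 mV


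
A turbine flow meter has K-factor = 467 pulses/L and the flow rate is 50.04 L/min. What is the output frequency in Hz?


Frequency = K * Q / 60 (converting L/min to L/s).
f = 467 * 50.04 / 60
f = 23368.68 / 60
f = 389.48 Hz

389.48 Hz


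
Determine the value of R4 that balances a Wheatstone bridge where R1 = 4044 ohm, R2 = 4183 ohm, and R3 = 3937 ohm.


At balance: R1*R4 = R2*R3, so R4 = R2*R3/R1.
R4 = 4183 * 3937 / 4044
R4 = 16468471 / 4044
R4 = 4072.32 ohm

4072.32 ohm


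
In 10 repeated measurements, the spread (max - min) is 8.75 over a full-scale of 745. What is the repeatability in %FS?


Repeatability = (spread / full scale) * 100%.
R = (8.75 / 745) * 100
R = 1.174 %FS

1.174 %FS


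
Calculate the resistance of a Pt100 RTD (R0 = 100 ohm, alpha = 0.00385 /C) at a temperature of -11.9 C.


The RTD equation: Rt = R0 * (1 + alpha * T).
Rt = 100 * (1 + 0.00385 * -11.9)
Rt = 100 * (1 + -0.045815)
Rt = 100 * 0.954185
Rt = 95.418 ohm

95.418 ohm


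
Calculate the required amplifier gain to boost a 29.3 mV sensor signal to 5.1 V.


Gain = Vout / Vin (converting to same units).
G = 5.1 V / 29.3 mV
G = 5100.0 mV / 29.3 mV
G = 174.06

174.06


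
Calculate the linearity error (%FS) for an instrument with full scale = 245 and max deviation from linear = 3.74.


Linearity error = (max deviation / full scale) * 100%.
Linearity = (3.74 / 245) * 100
Linearity = 1.527 %FS

1.527 %FS


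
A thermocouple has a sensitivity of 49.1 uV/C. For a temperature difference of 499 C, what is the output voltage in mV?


The thermocouple output V = sensitivity * dT.
V = 49.1 uV/C * 499 C
V = 24500.9 uV
V = 24.501 mV

24.501 mV


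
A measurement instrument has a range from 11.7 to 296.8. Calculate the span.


Span = upper range - lower range.
Span = 296.8 - (11.7)
Span = 285.1

285.1


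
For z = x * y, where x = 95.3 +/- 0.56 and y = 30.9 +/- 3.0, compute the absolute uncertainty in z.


For a product z = x*y, the relative uncertainty is:
uz/z = sqrt((ux/x)^2 + (uy/y)^2)
Relative uncertainties: ux/x = 0.56/95.3 = 0.005876
uy/y = 3.0/30.9 = 0.097087
z = 95.3 * 30.9 = 2944.8
uz = 2944.8 * sqrt(0.005876^2 + 0.097087^2) = 286.423

286.423


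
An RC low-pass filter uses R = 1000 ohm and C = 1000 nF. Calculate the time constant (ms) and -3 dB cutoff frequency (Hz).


Time constant: tau = R * C.
tau = 1000 * 1.00e-06 = 0.001 s
tau = 1.0 ms
Cutoff frequency: fc = 1 / (2*pi*R*C).
fc = 1 / (2*pi*0.001) = 159.15 Hz

tau = 1.0 ms, fc = 159.15 Hz


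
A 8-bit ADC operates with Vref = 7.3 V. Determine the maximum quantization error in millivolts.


The maximum quantization error is +/- LSB/2.
LSB = Vref / 2^n = 7.3 / 256 = 0.02851562 V
Max error = LSB / 2 = 0.02851562 / 2 = 0.01425781 V
Max error = 14.2578 mV

14.2578 mV


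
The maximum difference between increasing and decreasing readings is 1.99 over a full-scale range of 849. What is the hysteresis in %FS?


Hysteresis = (max difference / full scale) * 100%.
H = (1.99 / 849) * 100
H = 0.234 %FS

0.234 %FS


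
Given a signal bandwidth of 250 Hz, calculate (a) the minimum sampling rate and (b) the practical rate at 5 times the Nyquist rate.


By Nyquist theorem, fs_min = 2 * fmax.
fs_min = 2 * 250 = 500 Hz
Practical rate = 5 * fs_min = 5 * 500 = 2500 Hz

fs_min = 500 Hz, fs_practical = 2500 Hz


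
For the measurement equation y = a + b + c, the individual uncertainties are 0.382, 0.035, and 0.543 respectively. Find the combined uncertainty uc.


For a sum of independent quantities, uc = sqrt(u1^2 + u2^2 + u3^2).
uc = sqrt(0.382^2 + 0.035^2 + 0.543^2)
uc = sqrt(0.145924 + 0.001225 + 0.294849)
uc = 0.6648

0.6648


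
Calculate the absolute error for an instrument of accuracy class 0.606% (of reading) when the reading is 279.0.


Absolute error = (accuracy% / 100) * reading.
Error = (0.606 / 100) * 279.0
Error = 0.00606 * 279.0
Error = 1.6907

1.6907


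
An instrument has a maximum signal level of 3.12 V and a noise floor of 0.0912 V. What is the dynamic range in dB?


Dynamic range = 20 * log10(Vmax / Vnoise).
DR = 20 * log10(3.12 / 0.0912)
DR = 20 * log10(34.21)
DR = 30.68 dB

30.68 dB


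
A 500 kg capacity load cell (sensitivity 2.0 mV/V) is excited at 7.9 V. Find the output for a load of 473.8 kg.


Vout = rated_output * Vex * (load / capacity).
Vout = 2.0 * 7.9 * (473.8 / 500)
Vout = 2.0 * 7.9 * 0.9476
Vout = 14.972 mV

14.972 mV


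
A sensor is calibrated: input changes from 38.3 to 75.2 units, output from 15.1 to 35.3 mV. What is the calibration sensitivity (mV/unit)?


Sensitivity = (y2 - y1) / (x2 - x1).
S = (35.3 - 15.1) / (75.2 - 38.3)
S = 20.2 / 36.9
S = 0.5474 mV/unit

0.5474 mV/unit


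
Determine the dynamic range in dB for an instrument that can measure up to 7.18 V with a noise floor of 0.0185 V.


Dynamic range = 20 * log10(Vmax / Vnoise).
DR = 20 * log10(7.18 / 0.0185)
DR = 20 * log10(388.11)
DR = 51.78 dB

51.78 dB


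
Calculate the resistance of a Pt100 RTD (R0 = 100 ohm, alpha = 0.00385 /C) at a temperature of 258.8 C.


The RTD equation: Rt = R0 * (1 + alpha * T).
Rt = 100 * (1 + 0.00385 * 258.8)
Rt = 100 * (1 + 0.99638)
Rt = 100 * 1.99638
Rt = 199.638 ohm

199.638 ohm


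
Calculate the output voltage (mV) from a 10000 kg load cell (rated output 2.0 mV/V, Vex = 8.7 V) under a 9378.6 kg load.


Vout = rated_output * Vex * (load / capacity).
Vout = 2.0 * 8.7 * (9378.6 / 10000)
Vout = 2.0 * 8.7 * 0.93786
Vout = 16.319 mV

16.319 mV


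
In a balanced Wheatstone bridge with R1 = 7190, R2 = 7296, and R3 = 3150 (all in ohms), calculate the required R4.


At balance: R1*R4 = R2*R3, so R4 = R2*R3/R1.
R4 = 7296 * 3150 / 7190
R4 = 22982400 / 7190
R4 = 3196.44 ohm

3196.44 ohm


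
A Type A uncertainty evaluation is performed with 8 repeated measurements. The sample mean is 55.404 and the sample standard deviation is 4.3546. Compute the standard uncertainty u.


The standard uncertainty for Type A evaluation is u = s / sqrt(n).
u = 4.3546 / sqrt(8)
u = 4.3546 / 2.8284
u = 1.5396

1.5396


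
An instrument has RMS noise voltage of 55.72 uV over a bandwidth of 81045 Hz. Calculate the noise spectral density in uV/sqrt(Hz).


Noise spectral density = Vrms / sqrt(BW).
NSD = 55.72 / sqrt(81045)
NSD = 55.72 / 284.684
NSD = 0.1957 uV/sqrt(Hz)

0.1957 uV/sqrt(Hz)


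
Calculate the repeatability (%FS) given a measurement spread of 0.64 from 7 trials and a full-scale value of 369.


Repeatability = (spread / full scale) * 100%.
R = (0.64 / 369) * 100
R = 0.173 %FS

0.173 %FS


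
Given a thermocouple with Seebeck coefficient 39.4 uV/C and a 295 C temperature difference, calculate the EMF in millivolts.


The thermocouple output V = sensitivity * dT.
V = 39.4 uV/C * 295 C
V = 11623.0 uV
V = 11.623 mV

11.623 mV


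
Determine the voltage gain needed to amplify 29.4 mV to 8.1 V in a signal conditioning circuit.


Gain = Vout / Vin (converting to same units).
G = 8.1 V / 29.4 mV
G = 8100.0 mV / 29.4 mV
G = 275.51

275.51


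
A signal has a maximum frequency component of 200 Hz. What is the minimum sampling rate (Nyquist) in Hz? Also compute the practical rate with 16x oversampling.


By Nyquist theorem, fs_min = 2 * fmax.
fs_min = 2 * 200 = 400 Hz
Practical rate = 16 * fs_min = 16 * 400 = 6400 Hz

fs_min = 400 Hz, fs_practical = 6400 Hz


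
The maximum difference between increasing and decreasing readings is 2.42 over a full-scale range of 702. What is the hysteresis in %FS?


Hysteresis = (max difference / full scale) * 100%.
H = (2.42 / 702) * 100
H = 0.345 %FS

0.345 %FS


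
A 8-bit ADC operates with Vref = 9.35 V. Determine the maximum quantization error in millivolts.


The maximum quantization error is +/- LSB/2.
LSB = Vref / 2^n = 9.35 / 256 = 0.03652344 V
Max error = LSB / 2 = 0.03652344 / 2 = 0.01826172 V
Max error = 18.2617 mV

18.2617 mV


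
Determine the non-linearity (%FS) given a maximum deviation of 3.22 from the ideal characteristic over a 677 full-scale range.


Linearity error = (max deviation / full scale) * 100%.
Linearity = (3.22 / 677) * 100
Linearity = 0.476 %FS

0.476 %FS


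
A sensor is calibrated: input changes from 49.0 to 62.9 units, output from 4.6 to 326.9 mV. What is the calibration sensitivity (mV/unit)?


Sensitivity = (y2 - y1) / (x2 - x1).
S = (326.9 - 4.6) / (62.9 - 49.0)
S = 322.3 / 13.9
S = 23.1871 mV/unit

23.1871 mV/unit


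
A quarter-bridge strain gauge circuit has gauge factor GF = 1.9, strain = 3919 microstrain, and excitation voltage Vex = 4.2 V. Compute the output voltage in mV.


Quarter bridge output: Vout = (GF * epsilon * Vex) / 4.
Vout = (1.9 * 3919e-6 * 4.2) / 4
Vout = 0.03127362 / 4 V
Vout = 0.0078184 V = 7.8184 mV

7.8184 mV


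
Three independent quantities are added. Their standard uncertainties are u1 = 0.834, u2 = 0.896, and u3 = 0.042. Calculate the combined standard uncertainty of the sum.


For a sum of independent quantities, uc = sqrt(u1^2 + u2^2 + u3^2).
uc = sqrt(0.834^2 + 0.896^2 + 0.042^2)
uc = sqrt(0.695556 + 0.802816 + 0.001764)
uc = 1.2248

1.2248


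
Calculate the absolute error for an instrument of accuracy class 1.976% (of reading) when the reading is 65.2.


Absolute error = (accuracy% / 100) * reading.
Error = (1.976 / 100) * 65.2
Error = 0.01976 * 65.2
Error = 1.2884

1.2884


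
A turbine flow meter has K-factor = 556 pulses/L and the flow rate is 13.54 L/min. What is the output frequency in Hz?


Frequency = K * Q / 60 (converting L/min to L/s).
f = 556 * 13.54 / 60
f = 7528.24 / 60
f = 125.47 Hz

125.47 Hz


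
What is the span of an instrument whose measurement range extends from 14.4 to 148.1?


Span = upper range - lower range.
Span = 148.1 - (14.4)
Span = 133.7

133.7


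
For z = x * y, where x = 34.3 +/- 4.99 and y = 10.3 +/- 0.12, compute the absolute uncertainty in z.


For a product z = x*y, the relative uncertainty is:
uz/z = sqrt((ux/x)^2 + (uy/y)^2)
Relative uncertainties: ux/x = 4.99/34.3 = 0.145481
uy/y = 0.12/10.3 = 0.01165
z = 34.3 * 10.3 = 353.3
uz = 353.3 * sqrt(0.145481^2 + 0.01165^2) = 51.562

51.562


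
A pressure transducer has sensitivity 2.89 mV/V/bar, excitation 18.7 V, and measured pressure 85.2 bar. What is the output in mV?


Output = sensitivity * Vex * P.
Vout = 2.89 * 18.7 * 85.2
Vout = 54.043 * 85.2
Vout = 4604.46 mV

4604.46 mV


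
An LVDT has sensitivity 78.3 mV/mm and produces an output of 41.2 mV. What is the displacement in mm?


Displacement = Vout / sensitivity.
d = 41.2 / 78.3
d = 0.526 mm

0.526 mm


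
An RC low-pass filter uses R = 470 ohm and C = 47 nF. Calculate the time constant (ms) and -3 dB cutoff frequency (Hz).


Time constant: tau = R * C.
tau = 470 * 4.70e-08 = 2.209e-05 s
tau = 0.0221 ms
Cutoff frequency: fc = 1 / (2*pi*R*C).
fc = 1 / (2*pi*2.209e-05) = 7204.84 Hz

tau = 0.0221 ms, fc = 7204.84 Hz


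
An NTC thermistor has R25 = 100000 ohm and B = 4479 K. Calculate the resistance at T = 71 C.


NTC thermistor equation: Rt = R25 * exp(B * (1/T - 1/T25)).
T in Kelvin: 344.15 K, T25 = 298.15 K
1/T - 1/T25 = 1/344.15 - 1/298.15 = -0.00044831
B * (1/T - 1/T25) = 4479 * -0.00044831 = -2.008
Rt = 100000 * exp(-2.008) = 13426.2 ohm

13426.2 ohm


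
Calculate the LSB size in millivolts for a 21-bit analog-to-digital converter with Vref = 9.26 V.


The resolution (LSB) of an ADC is Vref / 2^n.
LSB = 9.26 / 2^21
LSB = 9.26 / 2097152
LSB = 4.42e-06 V = 0.00441551 mV

0.00441551 mV


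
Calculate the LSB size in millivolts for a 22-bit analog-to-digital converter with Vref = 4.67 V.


The resolution (LSB) of an ADC is Vref / 2^n.
LSB = 4.67 / 2^22
LSB = 4.67 / 4194304
LSB = 1.11e-06 V = 0.00111341 mV

0.00111341 mV


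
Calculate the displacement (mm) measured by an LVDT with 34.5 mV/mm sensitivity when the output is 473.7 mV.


Displacement = Vout / sensitivity.
d = 473.7 / 34.5
d = 13.73 mm

13.73 mm


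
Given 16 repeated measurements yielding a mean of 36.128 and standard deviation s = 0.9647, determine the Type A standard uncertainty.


The standard uncertainty for Type A evaluation is u = s / sqrt(n).
u = 0.9647 / sqrt(16)
u = 0.9647 / 4.0
u = 0.2412

0.2412


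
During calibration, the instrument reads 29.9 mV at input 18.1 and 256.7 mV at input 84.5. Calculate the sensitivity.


Sensitivity = (y2 - y1) / (x2 - x1).
S = (256.7 - 29.9) / (84.5 - 18.1)
S = 226.8 / 66.4
S = 3.4157 mV/unit

3.4157 mV/unit


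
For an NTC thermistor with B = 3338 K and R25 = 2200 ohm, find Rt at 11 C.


NTC thermistor equation: Rt = R25 * exp(B * (1/T - 1/T25)).
T in Kelvin: 284.15 K, T25 = 298.15 K
1/T - 1/T25 = 1/284.15 - 1/298.15 = 0.00016525
B * (1/T - 1/T25) = 3338 * 0.00016525 = 0.5516
Rt = 2200 * exp(0.5516) = 3819.3 ohm

3819.3 ohm


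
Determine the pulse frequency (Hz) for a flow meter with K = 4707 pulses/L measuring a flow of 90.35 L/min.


Frequency = K * Q / 60 (converting L/min to L/s).
f = 4707 * 90.35 / 60
f = 425277.45 / 60
f = 7087.96 Hz

7087.96 Hz


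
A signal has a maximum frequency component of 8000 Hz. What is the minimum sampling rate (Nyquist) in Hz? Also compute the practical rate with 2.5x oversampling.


By Nyquist theorem, fs_min = 2 * fmax.
fs_min = 2 * 8000 = 16000 Hz
Practical rate = 2.5 * fs_min = 2.5 * 16000 = 40000 Hz

fs_min = 16000 Hz, fs_practical = 40000 Hz


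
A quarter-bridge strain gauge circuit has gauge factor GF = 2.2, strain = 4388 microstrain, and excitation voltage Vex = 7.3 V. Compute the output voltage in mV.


Quarter bridge output: Vout = (GF * epsilon * Vex) / 4.
Vout = (2.2 * 4388e-6 * 7.3) / 4
Vout = 0.07047128 / 4 V
Vout = 0.01761782 V = 17.6178 mV

17.6178 mV
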